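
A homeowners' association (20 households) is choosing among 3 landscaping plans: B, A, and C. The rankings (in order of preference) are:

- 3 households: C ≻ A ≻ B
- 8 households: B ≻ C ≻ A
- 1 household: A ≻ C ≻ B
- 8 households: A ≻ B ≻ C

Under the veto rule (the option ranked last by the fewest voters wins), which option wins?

B

Last-place votes: B 4, A 8, C 8.
B is ranked last by the fewest voters, so B wins.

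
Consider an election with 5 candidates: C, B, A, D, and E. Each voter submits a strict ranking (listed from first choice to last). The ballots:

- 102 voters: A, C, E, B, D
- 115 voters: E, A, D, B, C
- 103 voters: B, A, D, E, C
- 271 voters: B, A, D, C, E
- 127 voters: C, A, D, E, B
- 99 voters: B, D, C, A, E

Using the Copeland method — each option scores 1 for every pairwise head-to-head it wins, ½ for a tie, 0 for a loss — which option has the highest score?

C: beats E; loses to B, A, and D → score 1.
B: beats C, A, D, and E → score 4.
A: beats C, D, and E; loses to B → score 3.
D: beats C and E; loses to B and A → score 2.
E: loses to C, B, A, and D → score 0.
B has the best pairwise record.

B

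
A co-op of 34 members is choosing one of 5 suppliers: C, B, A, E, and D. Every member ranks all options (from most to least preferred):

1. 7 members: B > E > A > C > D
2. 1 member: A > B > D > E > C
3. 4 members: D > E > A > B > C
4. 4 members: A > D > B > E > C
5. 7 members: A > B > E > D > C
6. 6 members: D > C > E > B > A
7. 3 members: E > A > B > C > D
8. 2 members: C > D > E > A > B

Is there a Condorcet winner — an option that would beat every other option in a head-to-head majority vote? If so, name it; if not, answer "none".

none

Checking pairwise contests:
B beats C 26–8.
A beats B 21–13.
E beats A 22–12.
B beats E 19–15.
B beats D 18–16.
Every option loses at least one head-to-head, so there is no Condorcet winner.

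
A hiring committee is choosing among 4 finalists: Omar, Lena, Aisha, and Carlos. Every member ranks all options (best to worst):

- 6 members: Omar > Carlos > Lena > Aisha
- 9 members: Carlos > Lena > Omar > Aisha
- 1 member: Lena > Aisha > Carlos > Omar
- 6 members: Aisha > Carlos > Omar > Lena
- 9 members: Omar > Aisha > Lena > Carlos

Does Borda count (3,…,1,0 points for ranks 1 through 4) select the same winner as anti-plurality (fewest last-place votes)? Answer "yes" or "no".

Borda — scores: Omar 60, Lena 36, Aisha 38, Carlos 52. Winner: Omar.
Anti-plurality — last-place votes: Omar 1, Lena 6, Aisha 15, Carlos 9. Winner: Omar.
The two methods agree.

yes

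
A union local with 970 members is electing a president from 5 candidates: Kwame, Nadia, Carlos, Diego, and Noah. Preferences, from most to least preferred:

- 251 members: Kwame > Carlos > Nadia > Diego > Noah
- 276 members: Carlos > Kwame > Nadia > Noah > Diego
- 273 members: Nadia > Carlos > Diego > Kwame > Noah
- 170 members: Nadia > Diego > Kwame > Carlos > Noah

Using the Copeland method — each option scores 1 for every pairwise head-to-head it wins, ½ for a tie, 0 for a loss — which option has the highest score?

Kwame: beats Nadia, Diego, and Noah; loses to Carlos → score 3.
Nadia: beats Diego and Noah; loses to Kwame and Carlos → score 2.
Carlos: beats Kwame, Nadia, Diego, and Noah → score 4.
Diego: beats Noah; loses to Kwame, Nadia, and Carlos → score 1.
Noah: loses to Kwame, Nadia, Carlos, and Diego → score 0.
Carlos has the best pairwise record.

Carlos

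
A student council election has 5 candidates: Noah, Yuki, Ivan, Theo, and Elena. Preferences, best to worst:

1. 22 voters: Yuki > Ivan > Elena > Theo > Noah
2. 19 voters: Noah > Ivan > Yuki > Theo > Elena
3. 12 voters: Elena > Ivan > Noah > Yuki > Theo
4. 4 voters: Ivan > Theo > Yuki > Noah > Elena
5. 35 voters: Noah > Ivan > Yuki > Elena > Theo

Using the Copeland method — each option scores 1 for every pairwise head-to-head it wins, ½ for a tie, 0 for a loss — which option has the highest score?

Noah

Noah: beats Yuki, Ivan, Theo, and Elena → score 4.
Yuki: beats Theo and Elena; loses to Noah and Ivan → score 2.
Ivan: beats Yuki, Theo, and Elena; loses to Noah → score 3.
Theo: loses to Noah, Yuki, Ivan, and Elena → score 0.
Elena: beats Theo; loses to Noah, Yuki, and Ivan → score 1.
Noah has the best pairwise record.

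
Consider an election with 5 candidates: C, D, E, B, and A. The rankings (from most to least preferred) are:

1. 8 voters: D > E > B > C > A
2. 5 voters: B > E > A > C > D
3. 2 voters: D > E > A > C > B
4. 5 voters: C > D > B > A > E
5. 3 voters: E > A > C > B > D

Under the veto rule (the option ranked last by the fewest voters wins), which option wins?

C

Last-place votes: C 0, D 8, E 5, B 2, A 8.
C is ranked last by the fewest voters, so C wins.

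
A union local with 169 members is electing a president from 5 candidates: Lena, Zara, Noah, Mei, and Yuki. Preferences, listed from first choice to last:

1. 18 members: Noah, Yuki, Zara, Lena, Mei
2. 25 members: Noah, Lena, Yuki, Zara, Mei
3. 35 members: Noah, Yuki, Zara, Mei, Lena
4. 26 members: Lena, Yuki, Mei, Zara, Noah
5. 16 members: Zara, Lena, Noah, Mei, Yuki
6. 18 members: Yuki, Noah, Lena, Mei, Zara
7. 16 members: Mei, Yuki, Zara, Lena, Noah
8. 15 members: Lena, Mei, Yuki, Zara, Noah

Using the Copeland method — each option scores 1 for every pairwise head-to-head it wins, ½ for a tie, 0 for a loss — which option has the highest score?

Noah

Lena: beats Mei; loses to Zara, Noah, and Yuki → score 1.
Zara: beats Lena and Mei; loses to Noah and Yuki → score 2.
Noah: beats Lena, Zara, Mei, and Yuki → score 4.
Mei: loses to Lena, Zara, Noah, and Yuki → score 0.
Yuki: beats Lena, Zara, and Mei; loses to Noah → score 3.
Noah has the best pairwise record.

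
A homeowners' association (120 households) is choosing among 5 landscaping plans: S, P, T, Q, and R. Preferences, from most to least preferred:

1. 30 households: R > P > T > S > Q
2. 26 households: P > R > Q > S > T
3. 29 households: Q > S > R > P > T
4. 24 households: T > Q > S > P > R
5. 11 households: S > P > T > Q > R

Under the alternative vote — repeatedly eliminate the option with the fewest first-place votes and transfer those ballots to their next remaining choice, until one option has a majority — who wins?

P

Round 1: S 11, P 26, T 24, Q 29, R 30. Eliminate S.
Round 2: P 37, T 24, Q 29, R 30. Eliminate T.
Round 3: P 37, Q 53, R 30. Eliminate R.
Round 4: P 67, Q 53. P has a majority.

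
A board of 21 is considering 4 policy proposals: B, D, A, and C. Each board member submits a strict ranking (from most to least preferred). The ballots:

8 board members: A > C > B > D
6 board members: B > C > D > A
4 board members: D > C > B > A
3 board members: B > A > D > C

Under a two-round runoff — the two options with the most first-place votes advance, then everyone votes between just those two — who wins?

B

Round 1 first-place votes: B 9, D 4, A 8, C 0.
B and A advance.
Runoff: B is preferred to A by 13 voters; A by 8.
B wins the runoff.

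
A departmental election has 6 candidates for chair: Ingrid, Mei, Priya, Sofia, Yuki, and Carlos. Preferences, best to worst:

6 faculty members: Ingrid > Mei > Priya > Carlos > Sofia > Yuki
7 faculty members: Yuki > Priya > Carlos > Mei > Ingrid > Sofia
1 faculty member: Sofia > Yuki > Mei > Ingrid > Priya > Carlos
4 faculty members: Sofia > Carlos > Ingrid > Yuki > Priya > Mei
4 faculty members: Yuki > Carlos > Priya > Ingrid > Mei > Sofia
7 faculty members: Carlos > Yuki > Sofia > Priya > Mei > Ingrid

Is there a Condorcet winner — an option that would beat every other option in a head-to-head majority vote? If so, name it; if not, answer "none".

Carlos vs Ingrid: 22–7 for Carlos.
Carlos vs Mei: 22–7 for Carlos.
Carlos vs Priya: 15–14 for Carlos.
Carlos vs Sofia: 24–5 for Carlos.
Carlos vs Yuki: 17–12 for Carlos.
Carlos beats every other option head-to-head.

Carlos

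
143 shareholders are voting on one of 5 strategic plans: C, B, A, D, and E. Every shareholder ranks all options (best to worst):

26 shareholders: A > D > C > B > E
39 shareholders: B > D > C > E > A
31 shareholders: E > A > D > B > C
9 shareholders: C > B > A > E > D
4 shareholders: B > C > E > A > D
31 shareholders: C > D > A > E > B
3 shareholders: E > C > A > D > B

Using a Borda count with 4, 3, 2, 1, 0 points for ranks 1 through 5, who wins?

D

C: 26·2 + 39·2 + 31·0 + 9·4 + 4·3 + 31·4 + 3·3 = 311
B: 26·1 + 39·4 + 31·1 + 9·3 + 4·4 + 31·0 + 3·0 = 256
A: 26·4 + 39·0 + 31·3 + 9·2 + 4·1 + 31·2 + 3·2 = 287
D: 26·3 + 39·3 + 31·2 + 9·0 + 4·0 + 31·3 + 3·1 = 353
E: 26·0 + 39·1 + 31·4 + 9·1 + 4·2 + 31·1 + 3·4 = 223
D has the highest Borda score (353).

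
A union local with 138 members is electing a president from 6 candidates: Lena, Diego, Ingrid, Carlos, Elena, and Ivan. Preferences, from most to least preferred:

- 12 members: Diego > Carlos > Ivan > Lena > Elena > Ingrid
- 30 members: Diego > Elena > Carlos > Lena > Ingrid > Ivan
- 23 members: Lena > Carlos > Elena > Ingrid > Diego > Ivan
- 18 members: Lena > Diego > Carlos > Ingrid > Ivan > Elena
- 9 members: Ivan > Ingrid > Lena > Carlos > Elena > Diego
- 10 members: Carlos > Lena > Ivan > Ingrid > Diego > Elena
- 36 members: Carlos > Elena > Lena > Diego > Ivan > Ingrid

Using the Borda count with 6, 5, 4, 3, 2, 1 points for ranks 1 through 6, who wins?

Carlos

Lena: 12·3 + 30·3 + 23·6 + 18·6 + 9·4 + 10·5 + 36·4 = 602
Diego: 12·6 + 30·6 + 23·2 + 18·5 + 9·1 + 10·2 + 36·3 = 525
Ingrid: 12·1 + 30·2 + 23·3 + 18·3 + 9·5 + 10·3 + 36·1 = 306
Carlos: 12·5 + 30·4 + 23·5 + 18·4 + 9·3 + 10·6 + 36·6 = 670
Elena: 12·2 + 30·5 + 23·4 + 18·1 + 9·2 + 10·1 + 36·5 = 492
Ivan: 12·4 + 30·1 + 23·1 + 18·2 + 9·6 + 10·4 + 36·2 = 303
Carlos has the highest Borda score (670).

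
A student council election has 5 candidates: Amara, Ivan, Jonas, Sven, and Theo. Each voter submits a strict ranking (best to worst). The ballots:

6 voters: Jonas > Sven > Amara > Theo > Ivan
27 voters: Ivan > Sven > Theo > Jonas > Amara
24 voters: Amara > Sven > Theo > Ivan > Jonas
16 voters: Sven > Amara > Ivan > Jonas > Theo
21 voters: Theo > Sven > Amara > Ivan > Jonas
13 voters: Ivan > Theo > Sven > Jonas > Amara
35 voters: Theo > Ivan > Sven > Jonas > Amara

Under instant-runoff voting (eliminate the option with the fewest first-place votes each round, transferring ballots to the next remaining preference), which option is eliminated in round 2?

Sven

Round 1: Amara 24, Ivan 40, Jonas 6, Sven 16, Theo 56. Eliminate Jonas.
Round 2: Amara 24, Ivan 40, Sven 22, Theo 56. Eliminate Sven.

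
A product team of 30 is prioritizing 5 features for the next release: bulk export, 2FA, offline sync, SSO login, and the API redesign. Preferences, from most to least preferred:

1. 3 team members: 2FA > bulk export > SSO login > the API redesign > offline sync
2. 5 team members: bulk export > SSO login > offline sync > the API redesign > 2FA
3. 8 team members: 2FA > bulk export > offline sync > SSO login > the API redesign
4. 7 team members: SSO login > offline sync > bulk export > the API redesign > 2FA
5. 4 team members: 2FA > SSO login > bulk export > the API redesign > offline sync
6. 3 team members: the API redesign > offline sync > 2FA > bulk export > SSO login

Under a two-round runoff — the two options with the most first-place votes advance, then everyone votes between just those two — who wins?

Round 1 first-place votes: bulk export 5, 2FA 15, offline sync 0, SSO login 7, the API redesign 3.
2FA and SSO login advance.
Runoff: 2FA is preferred to SSO login by 18 voters; SSO login by 12.
2FA wins the runoff.

2FA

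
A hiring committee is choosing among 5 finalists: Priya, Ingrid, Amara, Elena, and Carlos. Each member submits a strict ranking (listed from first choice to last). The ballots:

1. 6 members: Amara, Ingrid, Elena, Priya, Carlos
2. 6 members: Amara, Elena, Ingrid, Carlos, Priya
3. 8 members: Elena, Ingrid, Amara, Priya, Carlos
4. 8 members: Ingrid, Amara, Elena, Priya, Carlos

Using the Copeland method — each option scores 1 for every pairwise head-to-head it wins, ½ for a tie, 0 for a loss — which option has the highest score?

Ingrid

Priya: beats Carlos; loses to Ingrid, Amara, and Elena → score 1.
Ingrid: beats Priya, Amara, and Carlos; ties Elena → score 3.5.
Amara: beats Priya, Elena, and Carlos; loses to Ingrid → score 3.
Elena: beats Priya and Carlos; ties Ingrid; loses to Amara → score 2.5.
Carlos: loses to Priya, Ingrid, Amara, and Elena → score 0.
Ingrid has the best pairwise record.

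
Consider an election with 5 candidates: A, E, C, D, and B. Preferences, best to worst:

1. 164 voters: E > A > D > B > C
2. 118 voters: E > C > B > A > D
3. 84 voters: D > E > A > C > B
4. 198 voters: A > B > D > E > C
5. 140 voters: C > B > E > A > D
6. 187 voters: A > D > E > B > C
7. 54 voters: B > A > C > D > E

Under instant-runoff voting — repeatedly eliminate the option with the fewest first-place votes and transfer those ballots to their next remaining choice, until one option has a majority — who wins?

Round 1: A 385, E 282, C 140, D 84, B 54. Eliminate B.
Round 2: A 439, E 282, C 140, D 84. Eliminate D.
Round 3: A 439, E 366, C 140. Eliminate C.
Round 4: A 439, E 506. E has a majority.

E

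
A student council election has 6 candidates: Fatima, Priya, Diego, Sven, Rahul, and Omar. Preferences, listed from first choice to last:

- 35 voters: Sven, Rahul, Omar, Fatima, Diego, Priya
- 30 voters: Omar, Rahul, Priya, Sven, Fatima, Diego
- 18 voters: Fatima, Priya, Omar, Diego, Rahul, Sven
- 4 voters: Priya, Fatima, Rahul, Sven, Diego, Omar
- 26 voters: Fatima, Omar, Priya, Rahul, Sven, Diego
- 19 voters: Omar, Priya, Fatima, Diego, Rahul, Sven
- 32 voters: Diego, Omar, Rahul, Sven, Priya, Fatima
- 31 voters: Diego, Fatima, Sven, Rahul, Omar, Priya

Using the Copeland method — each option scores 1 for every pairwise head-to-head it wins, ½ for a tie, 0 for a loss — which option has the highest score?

Omar

Fatima: beats Priya, Diego, Sven, and Rahul; loses to Omar → score 4.
Priya: loses to Fatima, Diego, Sven, Rahul, and Omar → score 0.
Diego: beats Priya, Sven, and Rahul; loses to Fatima and Omar → score 3.
Sven: beats Priya; loses to Fatima, Diego, Rahul, and Omar → score 1.
Rahul: beats Priya and Sven; loses to Fatima, Diego, and Omar → score 2.
Omar: beats Fatima, Priya, Diego, Sven, and Rahul → score 5.
Omar has the best pairwise record.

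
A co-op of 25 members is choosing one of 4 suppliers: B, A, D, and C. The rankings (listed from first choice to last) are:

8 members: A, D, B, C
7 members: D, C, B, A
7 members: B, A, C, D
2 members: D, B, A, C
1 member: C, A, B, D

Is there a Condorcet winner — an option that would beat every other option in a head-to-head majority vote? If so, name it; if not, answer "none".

none

Checking pairwise contests:
D beats B 17–8.
B beats A 16–9.
A beats D 16–9.
B beats C 17–8.
Every option loses at least one head-to-head, so there is no Condorcet winner.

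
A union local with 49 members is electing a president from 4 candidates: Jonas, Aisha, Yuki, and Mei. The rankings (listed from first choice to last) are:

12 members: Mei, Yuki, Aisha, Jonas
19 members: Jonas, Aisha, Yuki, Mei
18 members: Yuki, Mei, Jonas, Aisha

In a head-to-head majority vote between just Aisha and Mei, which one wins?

Voters preferring Aisha to Mei: 19; preferring Mei to Aisha: 30.
Mei wins the head-to-head.

Mei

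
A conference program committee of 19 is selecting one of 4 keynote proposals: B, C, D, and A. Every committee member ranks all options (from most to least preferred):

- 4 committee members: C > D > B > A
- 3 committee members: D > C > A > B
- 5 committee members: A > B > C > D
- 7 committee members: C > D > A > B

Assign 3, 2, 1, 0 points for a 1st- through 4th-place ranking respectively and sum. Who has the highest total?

C

B: 4·1 + 3·0 + 5·2 + 7·0 = 14
C: 4·3 + 3·2 + 5·1 + 7·3 = 44
D: 4·2 + 3·3 + 5·0 + 7·2 = 31
A: 4·0 + 3·1 + 5·3 + 7·1 = 25
C has the highest Borda score (44).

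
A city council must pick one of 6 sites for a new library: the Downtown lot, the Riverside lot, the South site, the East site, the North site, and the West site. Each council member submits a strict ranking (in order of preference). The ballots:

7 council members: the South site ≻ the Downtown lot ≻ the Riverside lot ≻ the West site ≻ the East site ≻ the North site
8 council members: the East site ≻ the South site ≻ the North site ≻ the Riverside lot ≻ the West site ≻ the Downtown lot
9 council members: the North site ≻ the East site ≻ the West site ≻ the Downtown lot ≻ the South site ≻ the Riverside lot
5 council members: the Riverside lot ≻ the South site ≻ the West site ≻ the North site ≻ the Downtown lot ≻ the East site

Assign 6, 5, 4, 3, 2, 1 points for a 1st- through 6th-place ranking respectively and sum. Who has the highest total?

the South site

the Downtown lot: 7·5 + 8·1 + 9·3 + 5·2 = 80
the Riverside lot: 7·4 + 8·3 + 9·1 + 5·6 = 91
the South site: 7·6 + 8·5 + 9·2 + 5·5 = 125
the East site: 7·2 + 8·6 + 9·5 + 5·1 = 112
the North site: 7·1 + 8·4 + 9·6 + 5·3 = 108
the West site: 7·3 + 8·2 + 9·4 + 5·4 = 93
the South site has the highest Borda score (125).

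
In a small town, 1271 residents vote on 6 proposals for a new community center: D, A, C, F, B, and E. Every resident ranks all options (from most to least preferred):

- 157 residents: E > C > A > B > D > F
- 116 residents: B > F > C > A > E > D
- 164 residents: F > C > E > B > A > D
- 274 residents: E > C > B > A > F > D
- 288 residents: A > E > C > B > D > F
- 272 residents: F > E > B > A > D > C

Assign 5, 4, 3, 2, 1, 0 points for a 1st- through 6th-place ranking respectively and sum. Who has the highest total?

E

D: 157·1 + 116·0 + 164·0 + 274·0 + 288·1 + 272·1 = 717
A: 157·3 + 116·2 + 164·1 + 274·2 + 288·5 + 272·2 = 3399
C: 157·4 + 116·3 + 164·4 + 274·4 + 288·3 + 272·0 = 3592
F: 157·0 + 116·4 + 164·5 + 274·1 + 288·0 + 272·5 = 2918
B: 157·2 + 116·5 + 164·2 + 274·3 + 288·2 + 272·3 = 3436
E: 157·5 + 116·1 + 164·3 + 274·5 + 288·4 + 272·4 = 5003
E has the highest Borda score (5003).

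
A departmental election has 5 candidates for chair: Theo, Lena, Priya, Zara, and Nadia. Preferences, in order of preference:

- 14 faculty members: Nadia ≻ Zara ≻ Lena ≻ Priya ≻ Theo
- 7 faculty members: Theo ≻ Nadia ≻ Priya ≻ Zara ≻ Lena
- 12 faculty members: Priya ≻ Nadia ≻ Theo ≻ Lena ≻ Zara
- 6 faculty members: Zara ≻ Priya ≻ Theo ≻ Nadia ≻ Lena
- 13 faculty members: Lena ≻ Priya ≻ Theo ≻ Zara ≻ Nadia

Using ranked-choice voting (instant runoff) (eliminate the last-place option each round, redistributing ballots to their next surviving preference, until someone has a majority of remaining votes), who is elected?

Priya

Round 1: Theo 7, Lena 13, Priya 12, Zara 6, Nadia 14. Eliminate Zara.
Round 2: Theo 7, Lena 13, Priya 18, Nadia 14. Eliminate Theo.
Round 3: Lena 13, Priya 18, Nadia 21. Eliminate Lena.
Round 4: Priya 31, Nadia 21. Priya has a majority.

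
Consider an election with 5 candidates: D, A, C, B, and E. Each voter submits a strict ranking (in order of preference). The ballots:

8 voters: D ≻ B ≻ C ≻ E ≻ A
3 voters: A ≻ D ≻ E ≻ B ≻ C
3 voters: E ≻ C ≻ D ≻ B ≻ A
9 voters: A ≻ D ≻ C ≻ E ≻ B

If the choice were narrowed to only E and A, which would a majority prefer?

A

Voters preferring E to A: 11; preferring A to E: 12.
A wins the head-to-head.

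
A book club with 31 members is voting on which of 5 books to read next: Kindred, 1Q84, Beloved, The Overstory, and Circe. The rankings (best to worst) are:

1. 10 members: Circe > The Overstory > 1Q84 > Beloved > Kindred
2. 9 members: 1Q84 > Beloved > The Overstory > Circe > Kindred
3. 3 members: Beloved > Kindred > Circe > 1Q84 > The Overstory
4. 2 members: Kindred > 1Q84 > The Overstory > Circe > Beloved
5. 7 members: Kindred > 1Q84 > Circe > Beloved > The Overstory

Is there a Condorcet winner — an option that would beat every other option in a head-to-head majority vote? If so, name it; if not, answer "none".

1Q84

1Q84 vs Kindred: 19–12 for 1Q84.
1Q84 vs Beloved: 28–3 for 1Q84.
1Q84 vs The Overstory: 21–10 for 1Q84.
1Q84 vs Circe: 18–13 for 1Q84.
1Q84 beats every other option head-to-head.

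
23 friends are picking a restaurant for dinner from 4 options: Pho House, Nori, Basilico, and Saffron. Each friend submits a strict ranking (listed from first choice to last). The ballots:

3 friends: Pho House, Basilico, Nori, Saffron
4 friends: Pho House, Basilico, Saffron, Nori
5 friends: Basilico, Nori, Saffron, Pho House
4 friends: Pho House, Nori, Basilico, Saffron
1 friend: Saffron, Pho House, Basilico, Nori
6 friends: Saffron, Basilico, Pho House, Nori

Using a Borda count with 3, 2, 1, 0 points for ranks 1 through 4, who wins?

Basilico

Pho House: 3·3 + 4·3 + 5·0 + 4·3 + 1·2 + 6·1 = 41
Nori: 3·1 + 4·0 + 5·2 + 4·2 + 1·0 + 6·0 = 21
Basilico: 3·2 + 4·2 + 5·3 + 4·1 + 1·1 + 6·2 = 46
Saffron: 3·0 + 4·1 + 5·1 + 4·0 + 1·3 + 6·3 = 30
Basilico has the highest Borda score (46).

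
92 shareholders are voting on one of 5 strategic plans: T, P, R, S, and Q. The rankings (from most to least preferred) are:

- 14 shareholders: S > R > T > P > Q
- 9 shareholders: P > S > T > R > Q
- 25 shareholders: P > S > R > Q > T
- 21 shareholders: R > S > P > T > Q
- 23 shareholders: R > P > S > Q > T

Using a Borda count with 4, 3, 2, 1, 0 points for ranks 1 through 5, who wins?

R

T: 14·2 + 9·2 + 25·0 + 21·1 + 23·0 = 67
P: 14·1 + 9·4 + 25·4 + 21·2 + 23·3 = 261
R: 14·3 + 9·1 + 25·2 + 21·4 + 23·4 = 277
S: 14·4 + 9·3 + 25·3 + 21·3 + 23·2 = 267
Q: 14·0 + 9·0 + 25·1 + 21·0 + 23·1 = 48
R has the highest Borda score (277).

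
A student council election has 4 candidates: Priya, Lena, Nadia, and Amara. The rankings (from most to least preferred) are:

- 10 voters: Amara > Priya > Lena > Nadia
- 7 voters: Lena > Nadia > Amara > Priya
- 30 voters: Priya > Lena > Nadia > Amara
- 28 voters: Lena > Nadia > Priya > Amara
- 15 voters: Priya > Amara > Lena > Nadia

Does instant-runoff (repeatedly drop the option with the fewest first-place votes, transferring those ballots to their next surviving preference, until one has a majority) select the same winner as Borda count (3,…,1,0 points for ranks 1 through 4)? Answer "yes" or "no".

Instant-runoff — R1 Priya 45, Lena 35, Nadia 0, Amara 10 (Nadia out); R2 Priya 45, Lena 35, Amara 10 (Amara out); R3 Priya 55, Lena 35 (Priya winner). Winner: Priya.
Borda — scores: Priya 183, Lena 190, Nadia 100, Amara 67. Winner: Lena.
The two methods disagree.

no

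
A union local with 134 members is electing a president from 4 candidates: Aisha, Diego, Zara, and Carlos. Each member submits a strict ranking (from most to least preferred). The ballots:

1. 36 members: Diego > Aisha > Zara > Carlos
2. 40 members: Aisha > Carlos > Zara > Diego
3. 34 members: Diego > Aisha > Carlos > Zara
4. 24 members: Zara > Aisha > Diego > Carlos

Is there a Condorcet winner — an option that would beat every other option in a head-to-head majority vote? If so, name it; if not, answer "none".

Diego vs Aisha: 70–64 for Diego.
Diego vs Zara: 70–64 for Diego.
Diego vs Carlos: 94–40 for Diego.
Diego beats every other option head-to-head.

Diego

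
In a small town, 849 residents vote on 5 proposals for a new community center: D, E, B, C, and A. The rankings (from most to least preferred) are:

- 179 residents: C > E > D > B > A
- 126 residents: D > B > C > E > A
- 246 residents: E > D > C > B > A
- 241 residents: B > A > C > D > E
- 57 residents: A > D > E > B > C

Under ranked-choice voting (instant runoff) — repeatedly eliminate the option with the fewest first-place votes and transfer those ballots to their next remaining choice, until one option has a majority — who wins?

E

Round 1: D 126, E 246, B 241, C 179, A 57. Eliminate A.
Round 2: D 183, E 246, B 241, C 179. Eliminate C.
Round 3: D 183, E 425, B 241. E has a majority.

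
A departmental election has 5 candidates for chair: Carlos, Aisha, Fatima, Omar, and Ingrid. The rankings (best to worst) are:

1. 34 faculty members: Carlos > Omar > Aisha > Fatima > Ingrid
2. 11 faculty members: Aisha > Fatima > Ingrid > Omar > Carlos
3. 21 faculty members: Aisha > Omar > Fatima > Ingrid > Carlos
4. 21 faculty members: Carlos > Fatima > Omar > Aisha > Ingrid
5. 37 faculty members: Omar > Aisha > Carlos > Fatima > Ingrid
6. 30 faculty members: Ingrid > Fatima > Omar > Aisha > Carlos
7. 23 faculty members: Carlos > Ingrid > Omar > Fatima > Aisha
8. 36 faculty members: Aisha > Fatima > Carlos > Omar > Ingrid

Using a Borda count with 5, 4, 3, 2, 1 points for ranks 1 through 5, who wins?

Omar

Carlos: 34·5 + 11·1 + 21·1 + 21·5 + 37·3 + 30·1 + 23·5 + 36·3 = 671
Aisha: 34·3 + 11·5 + 21·5 + 21·2 + 37·4 + 30·2 + 23·1 + 36·5 = 715
Fatima: 34·2 + 11·4 + 21·3 + 21·4 + 37·2 + 30·4 + 23·2 + 36·4 = 643
Omar: 34·4 + 11·2 + 21·4 + 21·3 + 37·5 + 30·3 + 23·3 + 36·2 = 721
Ingrid: 34·1 + 11·3 + 21·2 + 21·1 + 37·1 + 30·5 + 23·4 + 36·1 = 445
Omar has the highest Borda score (721).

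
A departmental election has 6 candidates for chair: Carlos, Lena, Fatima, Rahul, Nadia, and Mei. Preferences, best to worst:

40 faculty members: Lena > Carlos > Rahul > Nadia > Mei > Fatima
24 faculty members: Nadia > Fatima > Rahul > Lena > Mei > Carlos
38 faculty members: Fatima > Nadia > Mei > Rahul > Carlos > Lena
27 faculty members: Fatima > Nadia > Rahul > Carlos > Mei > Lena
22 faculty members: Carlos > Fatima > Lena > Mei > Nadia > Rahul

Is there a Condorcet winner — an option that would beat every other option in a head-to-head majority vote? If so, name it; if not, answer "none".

Fatima vs Carlos: 89–62 for Fatima.
Fatima vs Lena: 111–40 for Fatima.
Fatima vs Rahul: 111–40 for Fatima.
Fatima vs Nadia: 87–64 for Fatima.
Fatima vs Mei: 111–40 for Fatima.
Fatima beats every other option head-to-head.

Fatima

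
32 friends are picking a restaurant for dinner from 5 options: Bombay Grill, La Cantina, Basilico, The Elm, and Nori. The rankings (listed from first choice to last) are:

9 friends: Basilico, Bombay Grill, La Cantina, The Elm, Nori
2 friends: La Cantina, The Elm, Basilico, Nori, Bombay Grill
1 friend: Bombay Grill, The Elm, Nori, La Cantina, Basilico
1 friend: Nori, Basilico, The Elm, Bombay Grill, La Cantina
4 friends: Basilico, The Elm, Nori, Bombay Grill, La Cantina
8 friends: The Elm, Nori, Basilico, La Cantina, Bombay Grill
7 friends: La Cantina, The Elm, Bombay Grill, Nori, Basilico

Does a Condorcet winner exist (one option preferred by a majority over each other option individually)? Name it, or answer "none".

none

Checking pairwise contests:
La Cantina beats Bombay Grill 17–15.
Basilico beats La Cantina 22–10.
The Elm beats Basilico 18–14.
La Cantina beats The Elm 18–14.
Bombay Grill beats Nori 17–15.
Every option loses at least one head-to-head, so there is no Condorcet winner.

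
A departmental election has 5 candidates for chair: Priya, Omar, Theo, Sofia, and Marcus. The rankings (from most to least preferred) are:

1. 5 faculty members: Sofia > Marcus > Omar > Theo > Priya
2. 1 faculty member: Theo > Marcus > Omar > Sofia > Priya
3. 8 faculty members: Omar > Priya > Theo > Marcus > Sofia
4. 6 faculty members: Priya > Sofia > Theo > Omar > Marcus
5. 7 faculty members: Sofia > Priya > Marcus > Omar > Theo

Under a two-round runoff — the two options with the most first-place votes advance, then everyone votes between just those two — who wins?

Round 1 first-place votes: Priya 6, Omar 8, Theo 1, Sofia 12, Marcus 0.
Sofia and Omar advance.
Runoff: Sofia is preferred to Omar by 18 voters; Omar by 9.
Sofia wins the runoff.

Sofia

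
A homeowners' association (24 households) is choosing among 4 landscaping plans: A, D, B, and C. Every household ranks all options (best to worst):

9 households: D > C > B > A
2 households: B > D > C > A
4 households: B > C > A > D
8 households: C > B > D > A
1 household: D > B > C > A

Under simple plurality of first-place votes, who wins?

D

First-place votes: A 0, D 10, B 6, C 8.
D has the most first-place votes.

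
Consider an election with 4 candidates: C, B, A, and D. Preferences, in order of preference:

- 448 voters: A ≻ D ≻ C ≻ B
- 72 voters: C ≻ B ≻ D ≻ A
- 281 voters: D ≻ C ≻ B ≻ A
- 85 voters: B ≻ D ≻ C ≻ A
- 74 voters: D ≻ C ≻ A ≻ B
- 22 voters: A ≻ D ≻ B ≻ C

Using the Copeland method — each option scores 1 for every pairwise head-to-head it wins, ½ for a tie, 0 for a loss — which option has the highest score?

C: beats B and A; loses to D → score 2.
B: loses to C, A, and D → score 0.
A: beats B; loses to C and D → score 1.
D: beats C, B, and A → score 3.
D has the best pairwise record.

D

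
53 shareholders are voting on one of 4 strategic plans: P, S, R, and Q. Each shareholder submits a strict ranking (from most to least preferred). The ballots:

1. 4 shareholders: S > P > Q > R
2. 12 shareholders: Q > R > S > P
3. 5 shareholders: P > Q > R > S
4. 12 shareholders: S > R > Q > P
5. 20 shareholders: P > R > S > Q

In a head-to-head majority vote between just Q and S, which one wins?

S

Voters preferring Q to S: 17; preferring S to Q: 36.
S wins the head-to-head.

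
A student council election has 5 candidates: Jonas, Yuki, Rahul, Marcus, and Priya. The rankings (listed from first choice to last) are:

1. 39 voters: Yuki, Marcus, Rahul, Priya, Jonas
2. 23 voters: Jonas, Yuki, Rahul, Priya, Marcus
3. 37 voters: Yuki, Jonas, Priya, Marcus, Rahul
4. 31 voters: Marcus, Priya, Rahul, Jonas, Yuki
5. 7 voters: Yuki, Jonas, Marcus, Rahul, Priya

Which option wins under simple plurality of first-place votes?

Yuki

First-place votes: Jonas 23, Yuki 83, Rahul 0, Marcus 31, Priya 0.
Yuki has the most first-place votes.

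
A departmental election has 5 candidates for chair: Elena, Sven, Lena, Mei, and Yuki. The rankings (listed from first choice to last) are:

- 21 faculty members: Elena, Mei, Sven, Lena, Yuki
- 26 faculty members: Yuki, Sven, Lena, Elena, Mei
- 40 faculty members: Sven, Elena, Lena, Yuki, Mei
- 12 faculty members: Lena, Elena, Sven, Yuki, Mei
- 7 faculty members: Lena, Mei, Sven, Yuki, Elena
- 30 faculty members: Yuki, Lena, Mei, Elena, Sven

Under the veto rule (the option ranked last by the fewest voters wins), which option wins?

Lena

Last-place votes: Elena 7, Sven 30, Lena 0, Mei 78, Yuki 21.
Lena is ranked last by the fewest voters, so Lena wins.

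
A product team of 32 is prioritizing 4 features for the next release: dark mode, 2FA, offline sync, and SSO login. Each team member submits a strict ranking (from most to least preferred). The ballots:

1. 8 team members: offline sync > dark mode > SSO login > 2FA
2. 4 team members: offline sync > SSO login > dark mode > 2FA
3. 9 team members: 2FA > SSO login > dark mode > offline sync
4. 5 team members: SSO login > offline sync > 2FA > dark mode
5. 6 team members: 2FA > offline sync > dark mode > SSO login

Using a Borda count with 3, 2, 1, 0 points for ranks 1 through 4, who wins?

dark mode: 8·2 + 4·1 + 9·1 + 5·0 + 6·1 = 35
2FA: 8·0 + 4·0 + 9·3 + 5·1 + 6·3 = 50
offline sync: 8·3 + 4·3 + 9·0 + 5·2 + 6·2 = 58
SSO login: 8·1 + 4·2 + 9·2 + 5·3 + 6·0 = 49
offline sync has the highest Borda score (58).

offline sync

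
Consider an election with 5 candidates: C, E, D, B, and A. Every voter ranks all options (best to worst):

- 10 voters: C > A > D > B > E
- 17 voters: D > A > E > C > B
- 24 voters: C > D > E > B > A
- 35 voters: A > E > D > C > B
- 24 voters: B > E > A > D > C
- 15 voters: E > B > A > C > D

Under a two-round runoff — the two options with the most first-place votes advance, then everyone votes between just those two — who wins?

Round 1 first-place votes: C 34, E 15, D 17, B 24, A 35.
A and C advance.
Runoff: A is preferred to C by 91 voters; C by 34.
A wins the runoff.

A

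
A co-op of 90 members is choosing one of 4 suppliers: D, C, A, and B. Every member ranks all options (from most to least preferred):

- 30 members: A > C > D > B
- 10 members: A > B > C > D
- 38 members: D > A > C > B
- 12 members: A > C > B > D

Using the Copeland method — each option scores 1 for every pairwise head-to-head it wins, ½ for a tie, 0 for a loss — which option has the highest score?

D: beats B; loses to C and A → score 1.
C: beats D and B; loses to A → score 2.
A: beats D, C, and B → score 3.
B: loses to D, C, and A → score 0.
A has the best pairwise record.

A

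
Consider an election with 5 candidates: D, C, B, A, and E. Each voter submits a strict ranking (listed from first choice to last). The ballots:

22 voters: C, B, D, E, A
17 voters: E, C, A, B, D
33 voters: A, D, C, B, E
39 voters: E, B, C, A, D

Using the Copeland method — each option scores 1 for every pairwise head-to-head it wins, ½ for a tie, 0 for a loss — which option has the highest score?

D: loses to C, B, A, and E → score 0.
C: beats D, B, and A; loses to E → score 3.
B: beats D and A; loses to C and E → score 2.
A: beats D; loses to C, B, and E → score 1.
E: beats D, C, B, and A → score 4.
E has the best pairwise record.

E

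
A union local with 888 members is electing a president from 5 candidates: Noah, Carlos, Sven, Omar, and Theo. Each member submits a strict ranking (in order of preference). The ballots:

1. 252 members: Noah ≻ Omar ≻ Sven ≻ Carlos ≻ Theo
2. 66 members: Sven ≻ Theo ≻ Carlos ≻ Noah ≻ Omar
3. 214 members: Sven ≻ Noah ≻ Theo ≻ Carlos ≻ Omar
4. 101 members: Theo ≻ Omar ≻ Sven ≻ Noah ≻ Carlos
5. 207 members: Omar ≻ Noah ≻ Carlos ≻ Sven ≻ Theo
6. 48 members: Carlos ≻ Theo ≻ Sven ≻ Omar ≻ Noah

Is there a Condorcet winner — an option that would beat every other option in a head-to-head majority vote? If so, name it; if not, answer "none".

Noah vs Carlos: 774–114 for Noah.
Noah vs Sven: 459–429 for Noah.
Noah vs Omar: 532–356 for Noah.
Noah vs Theo: 673–215 for Noah.
Noah beats every other option head-to-head.

Noah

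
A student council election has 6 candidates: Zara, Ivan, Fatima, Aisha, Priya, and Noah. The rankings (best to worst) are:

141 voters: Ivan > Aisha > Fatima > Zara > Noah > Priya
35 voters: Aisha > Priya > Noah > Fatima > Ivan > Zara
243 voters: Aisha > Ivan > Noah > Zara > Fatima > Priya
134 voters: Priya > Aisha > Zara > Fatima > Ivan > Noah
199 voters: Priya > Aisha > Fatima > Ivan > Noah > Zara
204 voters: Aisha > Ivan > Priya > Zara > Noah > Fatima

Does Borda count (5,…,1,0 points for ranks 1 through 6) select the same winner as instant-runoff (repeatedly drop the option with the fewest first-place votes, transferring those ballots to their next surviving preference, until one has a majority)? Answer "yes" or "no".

yes

Borda — scores: Zara 1578, Ivan 3060, Fatima 1601, Aisha 4306, Priya 2417, Noah 1378. Winner: Aisha.
Instant-runoff — R1 Zara 0, Ivan 141, Fatima 0, Aisha 482, Priya 333, Noah 0 (Aisha winner). Winner: Aisha.
The two methods agree.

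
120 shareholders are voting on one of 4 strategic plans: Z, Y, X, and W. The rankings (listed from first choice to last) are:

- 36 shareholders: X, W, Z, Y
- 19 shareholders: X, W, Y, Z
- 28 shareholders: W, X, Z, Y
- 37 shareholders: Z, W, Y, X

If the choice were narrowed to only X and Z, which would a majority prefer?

X

Voters preferring X to Z: 83; preferring Z to X: 37.
X wins the head-to-head.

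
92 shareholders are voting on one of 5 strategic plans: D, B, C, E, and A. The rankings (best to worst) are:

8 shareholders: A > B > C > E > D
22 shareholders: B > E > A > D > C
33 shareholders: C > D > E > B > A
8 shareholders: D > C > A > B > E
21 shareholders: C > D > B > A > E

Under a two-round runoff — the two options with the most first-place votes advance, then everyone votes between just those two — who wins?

C

Round 1 first-place votes: D 8, B 22, C 54, E 0, A 8.
C and B advance.
Runoff: C is preferred to B by 62 voters; B by 30.
C wins the runoff.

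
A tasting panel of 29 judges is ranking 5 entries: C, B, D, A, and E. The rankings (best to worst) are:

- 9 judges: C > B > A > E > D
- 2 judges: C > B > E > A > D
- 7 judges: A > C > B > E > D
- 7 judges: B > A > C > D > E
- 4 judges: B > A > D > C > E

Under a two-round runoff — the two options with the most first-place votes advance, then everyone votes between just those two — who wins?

Round 1 first-place votes: C 11, B 11, D 0, A 7, E 0.
B and C advance.
Runoff: B is preferred to C by 11 voters; C by 18.
C wins the runoff.

C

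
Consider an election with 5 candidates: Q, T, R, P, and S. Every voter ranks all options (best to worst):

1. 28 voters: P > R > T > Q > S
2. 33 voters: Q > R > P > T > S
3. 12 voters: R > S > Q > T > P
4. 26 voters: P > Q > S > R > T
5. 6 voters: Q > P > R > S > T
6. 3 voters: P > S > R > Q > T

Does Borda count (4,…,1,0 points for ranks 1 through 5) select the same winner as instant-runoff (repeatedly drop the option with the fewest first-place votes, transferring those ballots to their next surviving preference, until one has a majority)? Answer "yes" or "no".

yes

Borda — scores: Q 289, T 101, R 275, P 312, S 103. Winner: P.
Instant-runoff — R1 Q 39, T 0, R 12, P 57, S 0 (P winner). Winner: P.
The two methods agree.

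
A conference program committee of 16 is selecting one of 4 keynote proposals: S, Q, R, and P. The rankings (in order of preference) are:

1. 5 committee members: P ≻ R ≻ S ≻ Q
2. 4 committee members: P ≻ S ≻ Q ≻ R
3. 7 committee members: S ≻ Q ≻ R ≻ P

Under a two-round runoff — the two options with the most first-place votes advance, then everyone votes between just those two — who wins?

P

Round 1 first-place votes: S 7, Q 0, R 0, P 9.
P and S advance.
Runoff: P is preferred to S by 9 voters; S by 7.
P wins the runoff.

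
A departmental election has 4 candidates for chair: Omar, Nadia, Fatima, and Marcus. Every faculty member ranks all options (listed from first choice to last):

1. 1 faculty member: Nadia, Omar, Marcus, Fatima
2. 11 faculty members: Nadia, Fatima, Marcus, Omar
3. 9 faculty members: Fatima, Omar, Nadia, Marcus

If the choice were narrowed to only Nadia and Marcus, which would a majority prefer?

Nadia

Voters preferring Nadia to Marcus: 21; preferring Marcus to Nadia: 0.
Nadia wins the head-to-head.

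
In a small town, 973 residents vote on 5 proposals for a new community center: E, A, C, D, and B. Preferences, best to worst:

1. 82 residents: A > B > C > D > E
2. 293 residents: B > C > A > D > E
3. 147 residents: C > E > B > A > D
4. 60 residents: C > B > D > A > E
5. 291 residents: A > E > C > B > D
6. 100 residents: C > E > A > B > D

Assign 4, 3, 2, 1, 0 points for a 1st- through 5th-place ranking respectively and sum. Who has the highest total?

E: 82·0 + 293·0 + 147·3 + 60·0 + 291·3 + 100·3 = 1614
A: 82·4 + 293·2 + 147·1 + 60·1 + 291·4 + 100·2 = 2485
C: 82·2 + 293·3 + 147·4 + 60·4 + 291·2 + 100·4 = 2853
D: 82·1 + 293·1 + 147·0 + 60·2 + 291·0 + 100·0 = 495
B: 82·3 + 293·4 + 147·2 + 60·3 + 291·1 + 100·1 = 2283
C has the highest Borda score (2853).

C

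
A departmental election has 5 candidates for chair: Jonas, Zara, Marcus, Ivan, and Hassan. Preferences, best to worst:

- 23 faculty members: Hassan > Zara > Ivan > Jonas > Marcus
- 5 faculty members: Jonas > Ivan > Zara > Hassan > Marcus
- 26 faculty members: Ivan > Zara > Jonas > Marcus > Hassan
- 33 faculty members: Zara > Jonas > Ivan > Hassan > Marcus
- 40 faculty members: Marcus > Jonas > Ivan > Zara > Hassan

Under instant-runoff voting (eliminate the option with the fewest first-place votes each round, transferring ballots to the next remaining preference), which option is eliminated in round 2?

Hassan

Round 1: Jonas 5, Zara 33, Marcus 40, Ivan 26, Hassan 23. Eliminate Jonas.
Round 2: Zara 33, Marcus 40, Ivan 31, Hassan 23. Eliminate Hassan.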